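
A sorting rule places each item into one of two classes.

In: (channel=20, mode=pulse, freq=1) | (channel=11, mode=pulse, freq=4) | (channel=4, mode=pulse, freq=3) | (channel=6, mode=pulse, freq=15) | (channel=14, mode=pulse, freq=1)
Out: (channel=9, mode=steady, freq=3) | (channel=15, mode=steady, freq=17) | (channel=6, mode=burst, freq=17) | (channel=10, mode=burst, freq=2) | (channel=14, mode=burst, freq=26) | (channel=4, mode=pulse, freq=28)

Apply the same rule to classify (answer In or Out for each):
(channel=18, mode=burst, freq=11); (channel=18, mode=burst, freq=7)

Out, Out

The pattern is that an item is 'In' exactly when: mode is pulse AND freq ≤ 15.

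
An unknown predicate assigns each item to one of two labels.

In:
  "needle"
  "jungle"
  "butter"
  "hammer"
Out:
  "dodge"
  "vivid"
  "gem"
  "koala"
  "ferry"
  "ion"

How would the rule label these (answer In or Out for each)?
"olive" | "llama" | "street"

A rule that fits every label: even length — true of each 'In' example, false of each 'Out' one.

Out, Out, In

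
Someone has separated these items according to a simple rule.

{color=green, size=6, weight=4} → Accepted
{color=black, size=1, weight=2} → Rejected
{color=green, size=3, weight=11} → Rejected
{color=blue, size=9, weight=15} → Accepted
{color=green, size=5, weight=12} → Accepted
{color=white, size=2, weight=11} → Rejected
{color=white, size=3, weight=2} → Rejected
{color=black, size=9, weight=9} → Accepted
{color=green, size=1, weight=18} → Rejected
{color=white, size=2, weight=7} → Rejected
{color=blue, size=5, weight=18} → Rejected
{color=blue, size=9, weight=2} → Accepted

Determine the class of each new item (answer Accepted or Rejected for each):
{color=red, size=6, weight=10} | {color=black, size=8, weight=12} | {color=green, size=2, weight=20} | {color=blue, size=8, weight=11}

Accepted, Accepted, Rejected, Accepted

Rule: size ≥ 5 AND weight ≤ 15. This holds for each 'Accepted' example and fails for each 'Rejected' one.
{color=red, size=6, weight=10}: size = 6, weight = 10 — fits, so Accepted. {color=black, size=8, weight=12}: size = 8, weight = 12 — fits, so Accepted. {color=green, size=2, weight=20}: size = 2, weight = 20 — lacks this property, so Rejected. {color=blue, size=8, weight=11}: size = 8, weight = 11 — fits, so Accepted.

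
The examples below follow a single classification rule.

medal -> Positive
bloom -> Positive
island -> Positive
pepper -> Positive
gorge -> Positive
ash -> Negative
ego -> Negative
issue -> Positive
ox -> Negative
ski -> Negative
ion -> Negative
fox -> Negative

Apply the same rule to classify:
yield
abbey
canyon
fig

'Positive' ⟺ length ≥ 5.
yield → length 5 → Positive.
abbey → length 5 → Positive.
canyon → length 6 → Positive.
fig → length 3 → Negative.

Positive, Positive, Positive, Negative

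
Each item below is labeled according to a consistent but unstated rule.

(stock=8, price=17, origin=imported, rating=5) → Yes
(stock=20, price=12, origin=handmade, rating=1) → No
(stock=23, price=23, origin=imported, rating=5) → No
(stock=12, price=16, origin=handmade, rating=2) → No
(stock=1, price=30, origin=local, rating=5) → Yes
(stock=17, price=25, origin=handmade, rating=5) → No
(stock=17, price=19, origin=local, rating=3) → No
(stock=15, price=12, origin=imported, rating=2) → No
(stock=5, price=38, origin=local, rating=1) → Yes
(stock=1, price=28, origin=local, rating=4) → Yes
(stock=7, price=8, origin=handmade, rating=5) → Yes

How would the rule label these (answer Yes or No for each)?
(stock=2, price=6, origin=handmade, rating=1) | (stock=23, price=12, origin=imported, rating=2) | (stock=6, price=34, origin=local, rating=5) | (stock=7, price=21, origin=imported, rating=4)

All 'Yes' examples share one property — stock ≤ 8 — and every 'No' example lacks it.
(stock=2, price=6, origin=handmade, rating=1) — stock = 2, hence Yes. (stock=23, price=12, origin=imported, rating=2) — stock = 23, hence No. (stock=6, price=34, origin=local, rating=5) — stock = 6, hence Yes. (stock=7, price=21, origin=imported, rating=4) — stock = 7, hence Yes.

Yes, No, Yes, Yes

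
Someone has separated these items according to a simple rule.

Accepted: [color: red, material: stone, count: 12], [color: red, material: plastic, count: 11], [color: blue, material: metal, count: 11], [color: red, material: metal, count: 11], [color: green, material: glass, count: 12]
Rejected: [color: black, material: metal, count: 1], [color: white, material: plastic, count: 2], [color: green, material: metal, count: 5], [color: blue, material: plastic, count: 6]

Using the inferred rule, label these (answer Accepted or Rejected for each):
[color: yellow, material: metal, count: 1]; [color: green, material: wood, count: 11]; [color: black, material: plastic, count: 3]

The classifier is using: count ≥ 11.
Rejected: [color: yellow, material: metal, count: 1], since count = 1.
Accepted: [color: green, material: wood, count: 11], since count = 11.
Rejected: [color: black, material: plastic, count: 3], since count = 3.

Rejected, Accepted, Rejected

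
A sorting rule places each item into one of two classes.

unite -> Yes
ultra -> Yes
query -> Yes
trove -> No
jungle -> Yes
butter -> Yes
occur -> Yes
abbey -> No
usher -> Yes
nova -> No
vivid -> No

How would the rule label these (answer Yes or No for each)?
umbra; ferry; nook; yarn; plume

Yes, No, No, No, Yes

'Yes' ⟺ contains 'u'.
umbra: Yes (has 'u'). ferry: No (no 'u'). nook: No (no 'u'). yarn: No (no 'u'). plume: Yes (has 'u').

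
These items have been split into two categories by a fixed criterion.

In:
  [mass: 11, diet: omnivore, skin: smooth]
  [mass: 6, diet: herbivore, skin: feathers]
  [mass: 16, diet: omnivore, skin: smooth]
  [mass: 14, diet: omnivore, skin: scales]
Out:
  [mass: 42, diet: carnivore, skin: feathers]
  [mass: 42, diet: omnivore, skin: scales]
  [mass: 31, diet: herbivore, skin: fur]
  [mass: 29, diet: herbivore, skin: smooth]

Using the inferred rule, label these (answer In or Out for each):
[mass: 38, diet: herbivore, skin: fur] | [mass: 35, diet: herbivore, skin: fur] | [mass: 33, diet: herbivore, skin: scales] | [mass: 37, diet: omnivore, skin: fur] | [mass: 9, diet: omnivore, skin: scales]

Out, Out, Out, Out, In

All 'In' examples share one property — mass ≤ 16 — and every 'Out' example lacks it.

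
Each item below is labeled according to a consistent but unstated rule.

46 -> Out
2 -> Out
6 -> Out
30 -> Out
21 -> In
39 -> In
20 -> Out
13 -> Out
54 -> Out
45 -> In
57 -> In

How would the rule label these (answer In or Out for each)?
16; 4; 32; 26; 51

Out, Out, Out, Out, In

Looking at the examples, the only property every 'In' case has and every 'Out' case lacks is: ≡ 3 (mod 6).
Out: 16, since 16 mod 6 = 4.
Out: 4, since 4 mod 6 = 4.
Out: 32, since 32 mod 6 = 2.
Out: 26, since 26 mod 6 = 2.
In: 51, since 51 mod 6 = 3.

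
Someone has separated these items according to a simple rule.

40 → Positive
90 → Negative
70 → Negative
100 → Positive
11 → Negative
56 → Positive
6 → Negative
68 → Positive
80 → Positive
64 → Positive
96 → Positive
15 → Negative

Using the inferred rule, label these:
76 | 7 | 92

Positive, Negative, Positive

Rule: multiple of 4. This holds for each 'Positive' example and fails for each 'Negative' one.
76: 76 = 4·19, has this property → Positive. 7: 7 = 4·1 + 3, lacks this property → Negative. 92: 92 = 4·23, has this property → Positive.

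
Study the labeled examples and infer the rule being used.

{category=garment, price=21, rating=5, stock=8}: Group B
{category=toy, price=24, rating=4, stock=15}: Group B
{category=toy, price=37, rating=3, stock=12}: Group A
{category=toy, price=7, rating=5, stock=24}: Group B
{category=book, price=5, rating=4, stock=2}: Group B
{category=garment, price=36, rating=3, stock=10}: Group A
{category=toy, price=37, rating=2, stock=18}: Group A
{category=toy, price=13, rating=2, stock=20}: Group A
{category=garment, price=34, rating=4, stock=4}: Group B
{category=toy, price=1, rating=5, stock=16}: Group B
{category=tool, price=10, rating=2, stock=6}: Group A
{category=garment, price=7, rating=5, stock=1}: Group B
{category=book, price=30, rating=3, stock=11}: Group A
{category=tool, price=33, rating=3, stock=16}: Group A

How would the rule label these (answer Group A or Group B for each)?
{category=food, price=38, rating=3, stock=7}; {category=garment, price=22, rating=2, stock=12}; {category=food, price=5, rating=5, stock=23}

The common property of the 'Group A' items is: rating ≤ 3. No 'Group B' item has it.
{category=food, price=38, rating=3, stock=7}: rating = 3, fits → Group A. {category=garment, price=22, rating=2, stock=12}: rating = 2, fits → Group A. {category=food, price=5, rating=5, stock=23}: rating = 5, does not fit → Group B.

Group A, Group A, Group B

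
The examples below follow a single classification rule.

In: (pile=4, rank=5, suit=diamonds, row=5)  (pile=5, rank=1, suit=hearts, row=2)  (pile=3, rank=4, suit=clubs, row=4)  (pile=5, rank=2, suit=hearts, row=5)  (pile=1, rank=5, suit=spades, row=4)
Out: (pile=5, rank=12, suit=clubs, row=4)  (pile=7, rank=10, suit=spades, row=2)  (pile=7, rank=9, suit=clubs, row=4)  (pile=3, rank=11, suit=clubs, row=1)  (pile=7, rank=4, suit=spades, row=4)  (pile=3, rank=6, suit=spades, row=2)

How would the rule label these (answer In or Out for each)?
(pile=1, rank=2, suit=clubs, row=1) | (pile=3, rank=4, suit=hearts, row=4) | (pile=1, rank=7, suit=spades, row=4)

In, In, Out

The simplest hypothesis consistent with all the labels is: pile ≤ 5 AND rank ≤ 5.
In: (pile=1, rank=2, suit=clubs, row=1), since pile = 1, rank = 2. In: (pile=3, rank=4, suit=hearts, row=4), since pile = 3, rank = 4. Out: (pile=1, rank=7, suit=spades, row=4), since pile = 1, rank = 7.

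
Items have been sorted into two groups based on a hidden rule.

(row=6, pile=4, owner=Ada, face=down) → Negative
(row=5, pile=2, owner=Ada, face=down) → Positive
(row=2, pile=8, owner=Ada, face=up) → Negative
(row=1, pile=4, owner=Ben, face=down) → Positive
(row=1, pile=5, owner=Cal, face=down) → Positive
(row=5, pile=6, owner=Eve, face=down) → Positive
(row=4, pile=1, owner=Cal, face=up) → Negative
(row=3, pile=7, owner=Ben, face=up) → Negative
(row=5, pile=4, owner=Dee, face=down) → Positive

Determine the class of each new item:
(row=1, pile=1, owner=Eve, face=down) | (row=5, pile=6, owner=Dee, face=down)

Positive, Positive

The pattern is that an item is 'Positive' exactly when: face is down AND row ≤ 5.
(row=1, pile=1, owner=Eve, face=down): face is down, row = 1 — meets the rule, so Positive.
(row=5, pile=6, owner=Dee, face=down): face is down, row = 5 — meets the rule, so Positive.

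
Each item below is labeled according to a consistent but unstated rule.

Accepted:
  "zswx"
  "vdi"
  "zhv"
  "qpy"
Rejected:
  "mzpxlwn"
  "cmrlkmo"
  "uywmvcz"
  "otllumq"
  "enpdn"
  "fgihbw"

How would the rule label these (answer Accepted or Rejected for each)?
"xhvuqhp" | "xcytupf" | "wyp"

Rejected, Rejected, Accepted

The classifier is using: length ≤ 4.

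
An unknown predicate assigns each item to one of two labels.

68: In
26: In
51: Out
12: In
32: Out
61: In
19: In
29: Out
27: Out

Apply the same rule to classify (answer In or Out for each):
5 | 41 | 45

In, Out, Out

The common property of the 'In' items is: ≡ 5 (mod 7). No 'Out' item has it.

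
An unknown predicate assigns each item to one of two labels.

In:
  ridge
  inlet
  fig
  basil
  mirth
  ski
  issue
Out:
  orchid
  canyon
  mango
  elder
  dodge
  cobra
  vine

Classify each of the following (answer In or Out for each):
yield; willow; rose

In, Out, Out

The simplest hypothesis consistent with all the labels is: odd length AND contains 'i'.
yield: length 5, has 'i', matches → In.
willow: length 6, has 'i', lacks this property → Out.
rose: length 4, no 'i', lacks this property → Out.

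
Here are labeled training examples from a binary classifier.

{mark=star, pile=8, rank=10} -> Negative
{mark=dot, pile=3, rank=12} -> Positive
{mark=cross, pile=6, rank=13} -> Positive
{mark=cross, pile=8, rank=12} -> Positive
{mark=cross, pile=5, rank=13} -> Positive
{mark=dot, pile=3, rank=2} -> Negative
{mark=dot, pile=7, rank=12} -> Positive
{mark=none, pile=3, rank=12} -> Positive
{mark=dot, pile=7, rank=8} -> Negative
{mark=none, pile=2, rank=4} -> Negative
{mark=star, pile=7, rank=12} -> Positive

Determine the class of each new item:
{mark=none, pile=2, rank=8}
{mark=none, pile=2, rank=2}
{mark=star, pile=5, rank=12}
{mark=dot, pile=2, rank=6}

Negative, Negative, Positive, Negative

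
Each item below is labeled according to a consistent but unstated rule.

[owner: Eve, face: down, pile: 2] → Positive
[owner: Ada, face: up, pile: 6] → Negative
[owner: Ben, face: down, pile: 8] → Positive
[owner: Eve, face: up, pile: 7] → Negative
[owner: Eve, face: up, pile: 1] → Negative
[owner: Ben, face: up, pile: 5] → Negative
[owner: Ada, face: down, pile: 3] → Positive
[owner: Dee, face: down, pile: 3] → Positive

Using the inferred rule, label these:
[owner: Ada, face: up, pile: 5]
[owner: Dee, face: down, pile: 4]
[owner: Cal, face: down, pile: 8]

Negative, Positive, Positive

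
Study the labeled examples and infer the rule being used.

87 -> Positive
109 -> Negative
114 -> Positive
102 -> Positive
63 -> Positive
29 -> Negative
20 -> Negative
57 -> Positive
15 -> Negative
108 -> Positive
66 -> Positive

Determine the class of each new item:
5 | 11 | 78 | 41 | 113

Negative, Negative, Positive, Negative, Negative

The pattern is that an item is 'Positive' exactly when: multiple of 3 AND at least 20.
Negative: 5, since 5 = 3·1 + 2, 5 < 20. Negative: 11, since 11 = 3·3 + 2, 11 < 20. Positive: 78, since 78 = 3·26, 78 ≥ 20. Negative: 41, since 41 = 3·13 + 2, 41 ≥ 20. Negative: 113, since 113 = 3·37 + 2, 113 ≥ 20.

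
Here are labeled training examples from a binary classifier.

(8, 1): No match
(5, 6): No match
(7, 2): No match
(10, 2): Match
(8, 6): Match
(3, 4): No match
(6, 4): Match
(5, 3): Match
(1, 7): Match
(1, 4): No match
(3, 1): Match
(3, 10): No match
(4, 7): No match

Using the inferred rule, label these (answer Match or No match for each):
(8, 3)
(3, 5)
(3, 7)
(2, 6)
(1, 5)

No match, Match, Match, Match, Match

A rule that fits every label: sum is even — true of each 'Match' example, false of each 'No match' one.
(8, 3) — 8+3 = 11, hence No match.
(3, 5) — 3+5 = 8, hence Match.
(3, 7) — 3+7 = 10, hence Match.
(2, 6) — 2+6 = 8, hence Match.
(1, 5) — 1+5 = 6, hence Match.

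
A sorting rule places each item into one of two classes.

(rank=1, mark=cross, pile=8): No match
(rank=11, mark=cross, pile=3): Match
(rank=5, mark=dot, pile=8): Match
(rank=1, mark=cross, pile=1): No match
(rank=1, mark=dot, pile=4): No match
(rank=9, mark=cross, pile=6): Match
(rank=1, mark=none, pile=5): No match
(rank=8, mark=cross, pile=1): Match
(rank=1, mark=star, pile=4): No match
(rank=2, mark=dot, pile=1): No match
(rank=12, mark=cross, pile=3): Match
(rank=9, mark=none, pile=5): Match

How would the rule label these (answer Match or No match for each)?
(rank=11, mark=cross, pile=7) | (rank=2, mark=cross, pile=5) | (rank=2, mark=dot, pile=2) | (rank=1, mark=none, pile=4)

The distinguishing property — rank ≥ 5 — holds for all the 'Match' cases and none of the 'No match' cases.
(rank=11, mark=cross, pile=7): rank = 11, passes → Match.
(rank=2, mark=cross, pile=5): rank = 2, fails the rule → No match.
(rank=2, mark=dot, pile=2): rank = 2, fails the rule → No match.
(rank=1, mark=none, pile=4): rank = 1, fails the rule → No match.

Match, No match, No match, No match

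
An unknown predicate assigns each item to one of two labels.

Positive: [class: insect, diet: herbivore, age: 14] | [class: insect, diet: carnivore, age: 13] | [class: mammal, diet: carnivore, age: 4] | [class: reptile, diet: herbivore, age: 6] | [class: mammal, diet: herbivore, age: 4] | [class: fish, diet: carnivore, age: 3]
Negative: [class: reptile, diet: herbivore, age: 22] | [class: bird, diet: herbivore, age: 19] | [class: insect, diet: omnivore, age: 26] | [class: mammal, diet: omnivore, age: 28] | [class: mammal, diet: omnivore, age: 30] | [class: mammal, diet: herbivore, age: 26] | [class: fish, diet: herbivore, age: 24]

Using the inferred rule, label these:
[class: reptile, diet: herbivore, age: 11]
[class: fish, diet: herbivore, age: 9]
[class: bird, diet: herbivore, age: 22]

The pattern is that an item is 'Positive' exactly when: age ≤ 14.
[class: reptile, diet: herbivore, age: 11] — age = 11, hence Positive. [class: fish, diet: herbivore, age: 9] — age = 9, hence Positive. [class: bird, diet: herbivore, age: 22] — age = 22, hence Negative.

Positive, Positive, Negative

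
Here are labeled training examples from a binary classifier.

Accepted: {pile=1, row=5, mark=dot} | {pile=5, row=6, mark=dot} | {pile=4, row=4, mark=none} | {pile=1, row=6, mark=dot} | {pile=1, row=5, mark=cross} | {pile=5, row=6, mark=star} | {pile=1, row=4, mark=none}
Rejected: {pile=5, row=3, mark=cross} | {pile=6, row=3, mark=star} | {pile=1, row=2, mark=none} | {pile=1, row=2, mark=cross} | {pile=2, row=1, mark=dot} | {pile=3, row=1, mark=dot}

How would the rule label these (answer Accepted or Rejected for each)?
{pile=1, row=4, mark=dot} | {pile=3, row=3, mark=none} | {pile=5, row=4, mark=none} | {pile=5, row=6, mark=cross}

Every 'Accepted' example satisfies: row ≥ 4. None of the 'Rejected' examples do.

Accepted, Rejected, Accepted, Accepted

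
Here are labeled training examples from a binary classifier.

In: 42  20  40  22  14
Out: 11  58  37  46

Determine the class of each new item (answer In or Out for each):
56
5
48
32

Out, Out, Out, In

Rule: even AND at most 42. This holds for each 'In' example and fails for each 'Out' one.
56 → 56 is even, 56 > 42 → Out. 5 → 5 is odd, 5 ≤ 42 → Out. 48 → 48 is even, 48 > 42 → Out. 32 → 32 is even, 32 ≤ 42 → In.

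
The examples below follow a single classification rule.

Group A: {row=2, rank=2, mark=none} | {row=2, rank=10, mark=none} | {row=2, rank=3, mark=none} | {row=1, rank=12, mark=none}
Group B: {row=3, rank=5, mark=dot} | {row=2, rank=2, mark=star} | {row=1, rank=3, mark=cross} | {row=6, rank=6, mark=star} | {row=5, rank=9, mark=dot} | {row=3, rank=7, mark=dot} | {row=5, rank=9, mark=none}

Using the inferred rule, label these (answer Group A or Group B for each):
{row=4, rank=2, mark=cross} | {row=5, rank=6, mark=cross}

Group B, Group B

All 'Group A' examples share one property — mark is none AND row ≤ 2 — and every 'Group B' example lacks it.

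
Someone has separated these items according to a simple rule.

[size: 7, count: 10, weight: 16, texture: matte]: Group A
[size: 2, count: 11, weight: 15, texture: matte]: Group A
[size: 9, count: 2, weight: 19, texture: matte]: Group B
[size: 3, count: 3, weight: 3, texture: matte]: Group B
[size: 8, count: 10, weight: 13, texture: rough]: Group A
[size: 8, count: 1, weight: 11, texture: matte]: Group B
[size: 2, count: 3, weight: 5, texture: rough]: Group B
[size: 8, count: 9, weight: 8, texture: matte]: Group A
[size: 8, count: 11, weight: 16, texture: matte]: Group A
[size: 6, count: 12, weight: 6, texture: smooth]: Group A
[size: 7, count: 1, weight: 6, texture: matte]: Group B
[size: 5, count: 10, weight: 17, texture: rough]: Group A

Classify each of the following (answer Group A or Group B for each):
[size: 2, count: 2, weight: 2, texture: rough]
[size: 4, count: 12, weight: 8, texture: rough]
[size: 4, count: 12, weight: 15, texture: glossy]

Group B, Group A, Group A

The simplest hypothesis consistent with all the labels is: count ≥ 9.
[size: 2, count: 2, weight: 2, texture: rough]: Group B (count = 2). [size: 4, count: 12, weight: 8, texture: rough]: Group A (count = 12). [size: 4, count: 12, weight: 15, texture: glossy]: Group A (count = 12).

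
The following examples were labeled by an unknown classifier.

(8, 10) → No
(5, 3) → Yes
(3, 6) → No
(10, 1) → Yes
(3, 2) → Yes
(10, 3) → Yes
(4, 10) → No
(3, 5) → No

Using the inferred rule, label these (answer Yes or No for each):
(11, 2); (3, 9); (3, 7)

Yes, No, No

All 'Yes' examples share one property — first > second — and every 'No' example lacks it.
(11, 2): 11 > 2, passes → Yes.
(3, 9): 3 < 9, doesn't match → No.
(3, 7): 3 < 7, doesn't match → No.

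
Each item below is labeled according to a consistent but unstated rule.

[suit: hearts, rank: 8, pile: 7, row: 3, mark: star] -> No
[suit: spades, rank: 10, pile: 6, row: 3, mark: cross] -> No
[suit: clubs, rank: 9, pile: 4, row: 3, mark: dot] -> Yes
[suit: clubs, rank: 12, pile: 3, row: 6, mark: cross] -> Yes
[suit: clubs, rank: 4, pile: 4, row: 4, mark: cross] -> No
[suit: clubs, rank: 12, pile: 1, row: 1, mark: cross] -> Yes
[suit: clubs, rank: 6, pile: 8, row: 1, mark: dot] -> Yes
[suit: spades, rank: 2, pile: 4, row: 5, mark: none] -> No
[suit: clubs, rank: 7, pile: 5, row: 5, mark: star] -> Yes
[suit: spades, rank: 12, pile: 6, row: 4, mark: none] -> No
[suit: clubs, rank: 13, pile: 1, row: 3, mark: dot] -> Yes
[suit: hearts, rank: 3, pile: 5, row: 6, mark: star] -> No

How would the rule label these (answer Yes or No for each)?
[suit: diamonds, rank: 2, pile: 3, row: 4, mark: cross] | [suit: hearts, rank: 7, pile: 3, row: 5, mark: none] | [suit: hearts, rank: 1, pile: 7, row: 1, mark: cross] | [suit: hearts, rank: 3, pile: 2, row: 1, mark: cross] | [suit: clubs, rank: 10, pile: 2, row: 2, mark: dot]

Every 'Yes' example satisfies: suit is clubs AND rank ≥ 6. None of the 'No' examples do.
[suit: diamonds, rank: 2, pile: 3, row: 4, mark: cross]: suit is diamonds, rank = 2 — doesn't match, so No. [suit: hearts, rank: 7, pile: 3, row: 5, mark: none]: suit is hearts, rank = 7 — doesn't match, so No. [suit: hearts, rank: 1, pile: 7, row: 1, mark: cross]: suit is hearts, rank = 1 — doesn't match, so No. [suit: hearts, rank: 3, pile: 2, row: 1, mark: cross]: suit is hearts, rank = 3 — doesn't match, so No. [suit: clubs, rank: 10, pile: 2, row: 2, mark: dot]: suit is clubs, rank = 10 — meets the rule, so Yes.

No, No, No, No, Yes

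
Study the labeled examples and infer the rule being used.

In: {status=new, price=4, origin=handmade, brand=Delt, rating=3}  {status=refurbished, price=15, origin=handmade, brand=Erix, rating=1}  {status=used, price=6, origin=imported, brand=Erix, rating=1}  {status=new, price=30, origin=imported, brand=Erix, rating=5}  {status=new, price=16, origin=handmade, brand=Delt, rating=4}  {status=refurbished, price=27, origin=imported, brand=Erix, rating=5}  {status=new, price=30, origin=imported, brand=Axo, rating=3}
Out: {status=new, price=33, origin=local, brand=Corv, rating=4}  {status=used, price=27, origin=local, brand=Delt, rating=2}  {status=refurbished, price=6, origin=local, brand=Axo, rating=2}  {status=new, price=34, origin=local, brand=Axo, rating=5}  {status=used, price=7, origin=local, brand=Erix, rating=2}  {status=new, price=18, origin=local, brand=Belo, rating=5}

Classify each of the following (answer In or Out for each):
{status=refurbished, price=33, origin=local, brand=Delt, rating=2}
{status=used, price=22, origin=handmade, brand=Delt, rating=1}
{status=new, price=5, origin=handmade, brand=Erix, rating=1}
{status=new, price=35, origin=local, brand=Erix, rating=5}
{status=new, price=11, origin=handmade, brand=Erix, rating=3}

Out, In, In, Out, In

The common property of the 'In' items is: origin is not local. No 'Out' item has it.
{status=refurbished, price=33, origin=local, brand=Delt, rating=2}: origin is local — does not pass, so Out.
{status=used, price=22, origin=handmade, brand=Delt, rating=1}: origin is handmade — passes, so In.
{status=new, price=5, origin=handmade, brand=Erix, rating=1}: origin is handmade — passes, so In.
{status=new, price=35, origin=local, brand=Erix, rating=5}: origin is local — does not pass, so Out.
{status=new, price=11, origin=handmade, brand=Erix, rating=3}: origin is handmade — passes, so In.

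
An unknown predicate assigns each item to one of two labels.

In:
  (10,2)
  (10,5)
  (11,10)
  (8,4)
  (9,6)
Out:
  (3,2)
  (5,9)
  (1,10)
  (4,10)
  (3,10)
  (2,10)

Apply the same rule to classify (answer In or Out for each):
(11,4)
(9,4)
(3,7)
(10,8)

In, In, Out, In

A rule that fits every label: first ≥ 6 — true of each 'In' example, false of each 'Out' one.
(11,4): first 11, passes → In.
(9,4): first 9, passes → In.
(3,7): first 3, fails the rule → Out.
(10,8): first 10, passes → In.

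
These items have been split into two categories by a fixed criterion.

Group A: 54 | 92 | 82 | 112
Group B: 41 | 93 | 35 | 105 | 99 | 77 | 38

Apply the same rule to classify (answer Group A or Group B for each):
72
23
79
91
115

The distinguishing property — even AND at least 41 — holds for all the 'Group A' cases and none of the 'Group B' cases.

Group A, Group B, Group B, Group B, Group B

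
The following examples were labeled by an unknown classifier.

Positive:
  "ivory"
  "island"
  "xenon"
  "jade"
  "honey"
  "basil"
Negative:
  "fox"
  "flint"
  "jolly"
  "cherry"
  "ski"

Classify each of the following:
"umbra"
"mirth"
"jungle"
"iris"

Positive, Negative, Positive, Positive

One predicate separates the groups cleanly: has ≥ 2 vowels.
Positive: "umbra", since 2 vowels. Negative: "mirth", since 1 vowel. Positive: "jungle", since 2 vowels. Positive: "iris", since 2 vowels.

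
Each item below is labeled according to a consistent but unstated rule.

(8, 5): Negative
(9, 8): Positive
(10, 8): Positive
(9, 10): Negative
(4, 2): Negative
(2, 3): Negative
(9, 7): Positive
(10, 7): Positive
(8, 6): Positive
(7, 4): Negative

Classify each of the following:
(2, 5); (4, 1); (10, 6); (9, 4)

Every 'Positive' example satisfies: first > second AND sum ≥ 14. None of the 'Negative' examples do.

Negative, Negative, Positive, Negative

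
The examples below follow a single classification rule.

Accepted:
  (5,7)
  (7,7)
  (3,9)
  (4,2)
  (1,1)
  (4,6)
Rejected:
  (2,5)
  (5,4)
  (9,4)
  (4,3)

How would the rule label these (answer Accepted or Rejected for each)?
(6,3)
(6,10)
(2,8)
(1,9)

Comparing the two groups points to one rule — sum is even.
Rejected: (6,3), since 6+3 = 9.
Accepted: (6,10), since 6+10 = 16.
Accepted: (2,8), since 2+8 = 10.
Accepted: (1,9), since 1+9 = 10.

Rejected, Accepted, Accepted, Accepted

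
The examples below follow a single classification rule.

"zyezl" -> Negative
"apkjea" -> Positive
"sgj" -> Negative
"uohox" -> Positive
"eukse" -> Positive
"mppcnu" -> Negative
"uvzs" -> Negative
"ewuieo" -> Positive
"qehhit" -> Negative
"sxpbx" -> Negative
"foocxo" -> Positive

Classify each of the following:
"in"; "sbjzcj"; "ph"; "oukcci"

'Positive' ⟺ has ≥ 3 vowels.
"in": 1 vowel, lacks this property → Negative. "sbjzcj": 0 vowels, lacks this property → Negative. "ph": 0 vowels, lacks this property → Negative. "oukcci": 3 vowels, checks out → Positive.

Negative, Negative, Negative, Positive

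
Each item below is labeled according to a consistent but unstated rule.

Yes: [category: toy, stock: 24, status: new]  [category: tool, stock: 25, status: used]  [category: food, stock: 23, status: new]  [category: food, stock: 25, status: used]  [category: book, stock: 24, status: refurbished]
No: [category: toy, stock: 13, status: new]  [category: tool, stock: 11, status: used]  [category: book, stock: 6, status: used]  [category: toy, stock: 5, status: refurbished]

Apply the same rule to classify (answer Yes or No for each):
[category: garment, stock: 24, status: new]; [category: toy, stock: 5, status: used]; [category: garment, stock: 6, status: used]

The common property of the 'Yes' items is: stock ≥ 23. No 'No' item has it.
[category: garment, stock: 24, status: new] — stock = 24, hence Yes.
[category: toy, stock: 5, status: used] — stock = 5, hence No.
[category: garment, stock: 6, status: used] — stock = 6, hence No.

Yes, No, No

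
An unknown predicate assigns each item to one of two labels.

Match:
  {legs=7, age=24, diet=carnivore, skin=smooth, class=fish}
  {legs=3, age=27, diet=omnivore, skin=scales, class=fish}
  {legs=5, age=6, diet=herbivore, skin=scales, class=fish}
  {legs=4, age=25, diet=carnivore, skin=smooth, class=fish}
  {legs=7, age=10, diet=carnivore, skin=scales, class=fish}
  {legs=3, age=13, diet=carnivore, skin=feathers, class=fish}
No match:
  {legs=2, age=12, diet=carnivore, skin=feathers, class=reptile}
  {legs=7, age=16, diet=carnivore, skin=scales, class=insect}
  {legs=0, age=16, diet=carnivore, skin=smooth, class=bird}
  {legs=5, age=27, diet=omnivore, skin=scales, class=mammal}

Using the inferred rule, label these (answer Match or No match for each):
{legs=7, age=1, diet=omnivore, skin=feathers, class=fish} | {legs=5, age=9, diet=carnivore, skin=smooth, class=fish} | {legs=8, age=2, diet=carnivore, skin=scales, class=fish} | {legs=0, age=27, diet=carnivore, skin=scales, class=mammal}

Match, Match, Match, No match

The distinguishing property — class is fish — holds for all the 'Match' cases and none of the 'No match' cases.
Match: {legs=7, age=1, diet=omnivore, skin=feathers, class=fish}, since class is fish.
Match: {legs=5, age=9, diet=carnivore, skin=smooth, class=fish}, since class is fish.
Match: {legs=8, age=2, diet=carnivore, skin=scales, class=fish}, since class is fish.
No match: {legs=0, age=27, diet=carnivore, skin=scales, class=mammal}, since class is mammal.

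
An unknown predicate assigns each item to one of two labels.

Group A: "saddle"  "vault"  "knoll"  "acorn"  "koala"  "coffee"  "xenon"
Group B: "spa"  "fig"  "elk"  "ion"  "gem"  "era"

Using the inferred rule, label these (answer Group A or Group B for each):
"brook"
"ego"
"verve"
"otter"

Group A, Group B, Group A, Group A

Rule: length ≥ 5. This holds for each 'Group A' example and fails for each 'Group B' one.
"brook": length 5 — has this property, so Group A.
"ego": length 3 — fails this test, so Group B.
"verve": length 5 — has this property, so Group A.
"otter": length 5 — has this property, so Group A.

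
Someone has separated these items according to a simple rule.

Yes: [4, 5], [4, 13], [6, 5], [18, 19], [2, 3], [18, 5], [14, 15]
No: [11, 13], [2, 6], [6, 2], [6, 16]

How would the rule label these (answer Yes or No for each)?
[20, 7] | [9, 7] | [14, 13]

The distinguishing property — sum is odd — holds for all the 'Yes' cases and none of the 'No' cases.

Yes, No, Yes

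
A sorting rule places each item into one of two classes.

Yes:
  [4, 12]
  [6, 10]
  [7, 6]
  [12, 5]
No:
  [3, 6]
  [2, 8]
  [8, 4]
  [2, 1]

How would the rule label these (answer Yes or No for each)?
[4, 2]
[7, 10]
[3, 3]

No, Yes, No

'Yes' ⟺ sum ≥ 13.
[4, 2]: No (4+2 = 6).
[7, 10]: Yes (7+10 = 17).
[3, 3]: No (3+3 = 6).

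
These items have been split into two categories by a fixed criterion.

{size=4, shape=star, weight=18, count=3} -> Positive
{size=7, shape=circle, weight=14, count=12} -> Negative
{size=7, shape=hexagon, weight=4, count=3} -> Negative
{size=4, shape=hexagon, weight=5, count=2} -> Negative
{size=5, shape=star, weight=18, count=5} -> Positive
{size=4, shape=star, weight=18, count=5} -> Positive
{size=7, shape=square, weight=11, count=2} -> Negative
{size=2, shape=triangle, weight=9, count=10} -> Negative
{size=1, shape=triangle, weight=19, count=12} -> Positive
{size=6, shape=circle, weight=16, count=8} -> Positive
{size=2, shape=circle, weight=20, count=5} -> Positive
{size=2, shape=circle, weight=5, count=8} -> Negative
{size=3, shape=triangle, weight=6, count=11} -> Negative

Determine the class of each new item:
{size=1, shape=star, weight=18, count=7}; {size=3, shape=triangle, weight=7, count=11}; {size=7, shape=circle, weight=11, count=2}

Positive, Negative, Negative

The distinguishing property — weight ≥ 16 — holds for all the 'Positive' cases and none of the 'Negative' cases.
{size=1, shape=star, weight=18, count=7} → weight = 18 → Positive.
{size=3, shape=triangle, weight=7, count=11} → weight = 7 → Negative.
{size=7, shape=circle, weight=11, count=2} → weight = 11 → Negative.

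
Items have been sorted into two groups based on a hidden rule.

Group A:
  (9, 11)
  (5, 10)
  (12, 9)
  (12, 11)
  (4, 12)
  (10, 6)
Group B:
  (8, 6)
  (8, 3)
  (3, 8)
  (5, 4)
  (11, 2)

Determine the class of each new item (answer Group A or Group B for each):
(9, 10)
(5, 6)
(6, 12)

Group A, Group B, Group A

All 'Group A' examples share one property — sum ≥ 15 — and every 'Group B' example lacks it.
(9, 10): Group A (9+10 = 19).
(5, 6): Group B (5+6 = 11).
(6, 12): Group A (6+12 = 18).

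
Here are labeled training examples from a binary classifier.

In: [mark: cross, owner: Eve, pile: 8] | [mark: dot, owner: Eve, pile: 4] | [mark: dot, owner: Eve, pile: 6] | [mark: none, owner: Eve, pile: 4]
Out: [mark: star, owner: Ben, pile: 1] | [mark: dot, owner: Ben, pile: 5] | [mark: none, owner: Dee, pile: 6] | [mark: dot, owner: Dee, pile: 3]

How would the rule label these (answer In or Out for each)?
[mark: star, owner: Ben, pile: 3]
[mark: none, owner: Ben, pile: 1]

The distinguishing property — owner is Eve — holds for all the 'In' cases and none of the 'Out' cases.
[mark: star, owner: Ben, pile: 3]: Out (owner is Ben). [mark: none, owner: Ben, pile: 1]: Out (owner is Ben).

Out, Out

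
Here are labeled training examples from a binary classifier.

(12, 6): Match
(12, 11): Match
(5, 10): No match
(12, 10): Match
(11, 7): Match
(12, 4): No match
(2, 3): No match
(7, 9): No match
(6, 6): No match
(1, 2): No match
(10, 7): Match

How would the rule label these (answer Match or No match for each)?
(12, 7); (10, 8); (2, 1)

The pattern is that an item is 'Match' exactly when: sum ≥ 17.
(12, 7) — 12+7 = 19, hence Match. (10, 8) — 10+8 = 18, hence Match. (2, 1) — 2+1 = 3, hence No match.

Match, Match, No match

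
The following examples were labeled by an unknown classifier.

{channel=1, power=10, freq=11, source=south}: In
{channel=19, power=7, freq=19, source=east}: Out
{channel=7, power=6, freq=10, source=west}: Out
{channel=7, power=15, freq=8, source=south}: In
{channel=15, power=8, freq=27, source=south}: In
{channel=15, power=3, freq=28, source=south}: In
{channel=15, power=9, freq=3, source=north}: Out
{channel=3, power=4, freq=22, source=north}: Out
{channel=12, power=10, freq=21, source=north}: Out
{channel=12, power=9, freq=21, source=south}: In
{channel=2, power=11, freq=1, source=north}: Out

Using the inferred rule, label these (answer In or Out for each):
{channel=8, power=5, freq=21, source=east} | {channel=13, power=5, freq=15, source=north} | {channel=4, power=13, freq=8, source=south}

Out, Out, In

All 'In' examples share one property — source is south — and every 'Out' example lacks it.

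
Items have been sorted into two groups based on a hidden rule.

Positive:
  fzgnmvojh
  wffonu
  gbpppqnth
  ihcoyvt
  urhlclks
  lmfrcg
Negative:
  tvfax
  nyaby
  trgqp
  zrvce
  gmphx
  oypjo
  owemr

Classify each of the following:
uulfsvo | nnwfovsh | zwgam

Positive, Positive, Negative

Rule: length ≥ 6. This holds for each 'Positive' example and fails for each 'Negative' one.
Positive: uulfsvo, since length 7.
Positive: nnwfovsh, since length 8.
Negative: zwgam, since length 5.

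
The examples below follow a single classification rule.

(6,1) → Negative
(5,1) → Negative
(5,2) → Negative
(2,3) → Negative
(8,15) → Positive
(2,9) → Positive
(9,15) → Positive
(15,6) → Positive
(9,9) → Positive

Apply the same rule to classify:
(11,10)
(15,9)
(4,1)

Positive, Positive, Negative

The pattern is that an item is 'Positive' exactly when: sum ≥ 11.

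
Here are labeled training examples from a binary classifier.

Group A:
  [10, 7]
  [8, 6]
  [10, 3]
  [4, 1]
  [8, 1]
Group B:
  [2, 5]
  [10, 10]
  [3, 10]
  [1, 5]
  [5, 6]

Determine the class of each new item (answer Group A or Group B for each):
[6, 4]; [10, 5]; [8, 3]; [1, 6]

Group A, Group A, Group A, Group B

The common property of the 'Group A' items is: first > second. No 'Group B' item has it.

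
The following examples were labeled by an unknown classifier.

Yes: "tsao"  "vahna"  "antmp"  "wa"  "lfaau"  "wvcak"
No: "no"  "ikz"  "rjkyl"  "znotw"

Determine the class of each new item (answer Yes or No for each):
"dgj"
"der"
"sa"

No, No, Yes

Checking candidate rules against both groups, what survives is: contains 'a'.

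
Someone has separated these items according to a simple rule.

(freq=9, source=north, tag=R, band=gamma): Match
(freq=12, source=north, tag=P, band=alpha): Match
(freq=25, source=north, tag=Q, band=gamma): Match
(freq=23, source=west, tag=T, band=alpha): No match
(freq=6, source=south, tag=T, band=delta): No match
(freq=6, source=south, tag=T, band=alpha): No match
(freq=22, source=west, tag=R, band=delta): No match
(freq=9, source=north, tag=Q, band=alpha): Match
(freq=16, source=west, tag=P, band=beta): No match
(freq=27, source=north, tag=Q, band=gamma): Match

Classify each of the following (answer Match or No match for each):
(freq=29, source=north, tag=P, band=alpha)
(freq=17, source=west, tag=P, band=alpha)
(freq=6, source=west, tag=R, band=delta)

The simplest hypothesis consistent with all the labels is: source is north.
Match: (freq=29, source=north, tag=P, band=alpha), since source is north.
No match: (freq=17, source=west, tag=P, band=alpha), since source is west.
No match: (freq=6, source=west, tag=R, band=delta), since source is west.

Match, No match, No match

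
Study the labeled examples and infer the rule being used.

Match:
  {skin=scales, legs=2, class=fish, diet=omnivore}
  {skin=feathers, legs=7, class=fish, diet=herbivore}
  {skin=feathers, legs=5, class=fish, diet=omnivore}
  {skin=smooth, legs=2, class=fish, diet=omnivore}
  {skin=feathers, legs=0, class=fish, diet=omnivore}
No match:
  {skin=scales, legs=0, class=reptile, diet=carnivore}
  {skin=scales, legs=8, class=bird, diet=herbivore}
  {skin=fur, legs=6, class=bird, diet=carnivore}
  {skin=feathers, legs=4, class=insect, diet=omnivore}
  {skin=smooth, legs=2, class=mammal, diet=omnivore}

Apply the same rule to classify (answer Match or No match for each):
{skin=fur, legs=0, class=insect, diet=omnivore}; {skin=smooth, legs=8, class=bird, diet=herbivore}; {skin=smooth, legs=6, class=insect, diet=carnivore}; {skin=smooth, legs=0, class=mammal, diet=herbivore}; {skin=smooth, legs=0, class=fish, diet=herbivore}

No match, No match, No match, No match, Match

The classifier is using: class is fish.
{skin=fur, legs=0, class=insect, diet=omnivore}: class is insect — does not pass, so No match. {skin=smooth, legs=8, class=bird, diet=herbivore}: class is bird — does not pass, so No match. {skin=smooth, legs=6, class=insect, diet=carnivore}: class is insect — does not pass, so No match. {skin=smooth, legs=0, class=mammal, diet=herbivore}: class is mammal — does not pass, so No match. {skin=smooth, legs=0, class=fish, diet=herbivore}: class is fish — fits, so Match.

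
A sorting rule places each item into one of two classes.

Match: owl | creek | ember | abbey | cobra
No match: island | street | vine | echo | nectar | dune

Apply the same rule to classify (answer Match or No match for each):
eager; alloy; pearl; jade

Match, Match, Match, No match

Every 'Match' example satisfies: odd length. None of the 'No match' examples do.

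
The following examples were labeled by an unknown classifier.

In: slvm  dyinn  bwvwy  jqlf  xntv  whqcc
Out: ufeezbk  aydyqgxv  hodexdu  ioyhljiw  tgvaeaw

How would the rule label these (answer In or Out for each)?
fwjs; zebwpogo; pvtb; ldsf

In, Out, In, In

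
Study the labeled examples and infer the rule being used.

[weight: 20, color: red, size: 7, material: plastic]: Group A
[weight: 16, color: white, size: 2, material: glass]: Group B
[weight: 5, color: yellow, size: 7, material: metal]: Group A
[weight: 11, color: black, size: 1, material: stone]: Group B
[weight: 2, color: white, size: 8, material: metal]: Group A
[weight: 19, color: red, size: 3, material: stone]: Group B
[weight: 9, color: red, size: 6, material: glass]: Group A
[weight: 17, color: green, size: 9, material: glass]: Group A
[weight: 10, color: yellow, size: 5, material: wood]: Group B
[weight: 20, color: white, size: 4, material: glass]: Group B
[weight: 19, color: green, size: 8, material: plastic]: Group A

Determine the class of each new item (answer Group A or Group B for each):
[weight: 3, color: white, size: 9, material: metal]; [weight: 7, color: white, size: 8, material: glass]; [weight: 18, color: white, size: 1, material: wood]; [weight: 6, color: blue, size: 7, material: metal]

Group A, Group A, Group B, Group A

The simplest hypothesis consistent with all the labels is: size ≥ 6.
[weight: 3, color: white, size: 9, material: metal] → size = 9 → Group A.
[weight: 7, color: white, size: 8, material: glass] → size = 8 → Group A.
[weight: 18, color: white, size: 1, material: wood] → size = 1 → Group B.
[weight: 6, color: blue, size: 7, material: metal] → size = 7 → Group A.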